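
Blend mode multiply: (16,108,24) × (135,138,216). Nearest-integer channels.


Multiply: C = A×B/255, rounded to nearest integer
R: 16×135/255 = 2160/255 ≈ 8.471 → 8
G: 108×138/255 = 14904/255 ≈ 58.447 → 58
B: 24×216/255 = 5184/255 ≈ 20.329 → 20
= RGB(8, 58, 20)


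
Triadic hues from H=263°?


Triadic: equally spaced at 120° intervals
H1 = 263°
H2 = (263 + 120) mod 360 = 23°
H3 = (263 + 240) mod 360 = 143°
Triadic = 263°, 23°, 143°


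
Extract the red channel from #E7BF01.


Color: #E7BF01
R = E7 = 231
G = BF = 191
B = 01 = 1
Red = 231


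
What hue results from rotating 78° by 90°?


New hue = (H + rotation) mod 360
New hue = (78 + 90) mod 360
= 168 mod 360
= 168°


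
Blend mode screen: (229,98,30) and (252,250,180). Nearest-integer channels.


Screen: C = 255 - (255-A)×(255-B)/255, rounded to nearest integer
R: 255 - (255-229)×(255-252)/255 = 255 - 78/255 ≈ 255 - 0.306 = 254.694 → 255
G: 255 - (255-98)×(255-250)/255 = 255 - 785/255 ≈ 255 - 3.078 = 251.922 → 252
B: 255 - (255-30)×(255-180)/255 = 255 - 16875/255 ≈ 255 - 66.176 = 188.824 → 189
= RGB(255, 252, 189)


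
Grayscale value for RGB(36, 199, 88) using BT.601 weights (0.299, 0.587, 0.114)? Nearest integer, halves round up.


Gray = 0.299×R + 0.587×G + 0.114×B
Gray = 0.299×36 + 0.587×199 + 0.114×88
Gray = 10.764 + 116.813 + 10.032
Gray = 137.609 → round half up → 138
Gray = 138


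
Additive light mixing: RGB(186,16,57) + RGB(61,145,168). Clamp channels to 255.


Additive: each channel = min(255, C₁+C₂)
R: 186+61 = 247 → 247
G: 16+145 = 161 → 161
B: 57+168 = 225 → 225
= RGB(247, 161, 225)


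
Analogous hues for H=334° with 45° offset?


Base hue: 334°
Left analog: (334 - 45) mod 360 = 289°
Right analog: (334 + 45) mod 360 = 19°
Analogous hues = 289° and 19°


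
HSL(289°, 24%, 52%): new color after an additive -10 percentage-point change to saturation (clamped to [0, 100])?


Original S = 24%
Adjustment = -10 percentage points
New S = 24 + (-10) = 14
Clamp to [0, 100] → 14
= HSL(289°, 14%, 52%)


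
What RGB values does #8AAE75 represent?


8A → 138 (R)
AE → 174 (G)
75 → 117 (B)
= RGB(138, 174, 117)


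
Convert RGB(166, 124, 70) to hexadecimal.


R = 166 → A6 (hex)
G = 124 → 7C (hex)
B = 70 → 46 (hex)
Hex = #A67C46


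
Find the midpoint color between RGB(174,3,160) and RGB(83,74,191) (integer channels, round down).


Midpoint: each channel = ⌊(C₁+C₂)/2⌋
R: ⌊(174+83)/2⌋ = 128
G: ⌊(3+74)/2⌋ = 38
B: ⌊(160+191)/2⌋ = 175
= RGB(128, 38, 175)


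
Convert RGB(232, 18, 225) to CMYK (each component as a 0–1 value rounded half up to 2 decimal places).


R'=232/255≈0.9098, G'=18/255≈0.0706, B'=225/255≈0.8824
K = 1 - max(R',G',B') = 1 - 232/255 = 23/255 = 0.09019… → 0.09
(1-R'-K)/(1-K) simplifies to (max-R)/max with max = 232:
C = (232-232)/232 = 0/232 = 0 → 0.00
M = (232-18)/232 = 214/232 = 0.92241… → 0.92
Y = (232-225)/232 = 7/232 = 0.03017… → 0.03
= CMYK(0.00, 0.92, 0.03, 0.09)


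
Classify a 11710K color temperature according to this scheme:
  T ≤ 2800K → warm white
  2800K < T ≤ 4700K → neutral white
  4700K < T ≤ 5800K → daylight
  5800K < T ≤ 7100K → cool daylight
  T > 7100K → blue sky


Temperature: 11710K
11710K > 7100K → blue sky
Classification: blue sky


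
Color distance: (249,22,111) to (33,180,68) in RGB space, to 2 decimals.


d = √[(R₁-R₂)² + (G₁-G₂)² + (B₁-B₂)²]
d = √[(249-33)² + (22-180)² + (111-68)²]
d = √[46656 + 24964 + 1849]
d = √73469
d ≈ 271.05


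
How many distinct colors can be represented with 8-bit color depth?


Colors = 2^bits = 2^8
= 256 colors


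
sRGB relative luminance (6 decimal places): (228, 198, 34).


Linearize each channel (sRGB transfer function): c = v/255; c_lin = c/12.92 if c ≤ 0.04045, else ((c+0.055)/1.055)^2.4
  R: 228/255 ≈ 0.894118 > 0.04045 → ((0.894118+0.055)/1.055)^2.4 ≈ 0.775822
  G: 198/255 ≈ 0.776471 > 0.04045 → ((0.776471+0.055)/1.055)^2.4 ≈ 0.564712
  B: 34/255 ≈ 0.133333 > 0.04045 → ((0.133333+0.055)/1.055)^2.4 ≈ 0.015996
R_lin = 0.775822, G_lin = 0.564712, B_lin = 0.015996
L = 0.2126×R + 0.7152×G + 0.0722×B
L = 0.2126×0.775822 + 0.7152×0.564712 + 0.0722×0.015996
L ≈ 0.569976


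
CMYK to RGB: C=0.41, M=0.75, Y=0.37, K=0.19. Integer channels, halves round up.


R = 255 × (1-C) × (1-K) = 255 × 0.59 × 0.81 = 121.8645 → 122
G = 255 × (1-M) × (1-K) = 255 × 0.25 × 0.81 = 51.6375 → 52
B = 255 × (1-Y) × (1-K) = 255 × 0.63 × 0.81 = 130.1265 → 130
= RGB(122, 52, 130)


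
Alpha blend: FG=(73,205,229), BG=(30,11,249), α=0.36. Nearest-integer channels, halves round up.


C = α×F + (1-α)×B, with 1-α = 0.64
R: 0.36×73 + 0.64×30 = 26.28 + 19.20 = 45.48 → 45
G: 0.36×205 + 0.64×11 = 73.80 + 7.04 = 80.84 → 81
B: 0.36×229 + 0.64×249 = 82.44 + 159.36 = 241.80 → 242
= RGB(45, 81, 242)


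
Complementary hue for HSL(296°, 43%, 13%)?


Complement = opposite side of color wheel = hue + 180°
H' = (296 + 180) mod 360 = 116°
S and L unchanged.
= HSL(116°, 43%, 13%)


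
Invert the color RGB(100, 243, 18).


Invert: (255-R, 255-G, 255-B)
R: 255-100 = 155
G: 255-243 = 12
B: 255-18 = 237
= RGB(155, 12, 237)


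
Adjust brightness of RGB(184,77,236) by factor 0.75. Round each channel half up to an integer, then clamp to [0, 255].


Multiply each channel by 0.75, round half up, clamp to [0, 255]
R: 184×0.75 = 138
G: 77×0.75 = 57.75 → round → 58
B: 236×0.75 = 177
= RGB(138, 58, 177)


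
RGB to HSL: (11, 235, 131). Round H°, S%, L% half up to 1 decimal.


Normalize: R'=11/255≈0.0431, G'=235/255≈0.9216, B'=131/255≈0.5137
Max=235/255, Min=11/255, Δ=Max-Min=224/255
L = (Max+Min)/2 = (235+11)/510 = 246/510 = 0.48235… → L = 48.2%
L ≤ 0.5 → S = Δ/(Max+Min) = 224/(235+11) = 224/246 = 0.91056… → S = 91.1%
(the 1/255 factors cancel in S and H, so raw channel differences can be used)
Max is G' → H = 60 × ((B-R)/Δ + 2) = 60 × ((131-11)/224 + 2)
  120/224 + 2 = 0.5357… + 2 = 2.5357…
  H = 60 × 2.5357… = 152.142…° → H = 152.1°
= HSL(152.1°, 91.1%, 48.2%)


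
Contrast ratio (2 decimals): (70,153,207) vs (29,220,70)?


Linearize each sRGB channel c=v/255: c/12.92 if c ≤ 0.04045 else ((c+0.055)/1.055)^2.4
L = 0.2126×R_lin + 0.7152×G_lin + 0.0722×B_lin
Color 1 (70,153,207):
  R=70: 70/255≈0.2745 > 0.04045 → ((0.2745+0.055)/1.055)^2.4 ≈ 0.06125
  G=153: 153/255≈0.6000 > 0.04045 → ((0.6000+0.055)/1.055)^2.4 ≈ 0.31855
  B=207: 207/255≈0.8118 > 0.04045 → ((0.8118+0.055)/1.055)^2.4 ≈ 0.62396
  L1 = 0.2126×0.06125 + 0.7152×0.31855 + 0.0722×0.62396 ≈ 0.28590
Color 2 (29,220,70):
  R=29: 29/255≈0.1137 > 0.04045 → ((0.1137+0.055)/1.055)^2.4 ≈ 0.01229
  G=220: 220/255≈0.8627 > 0.04045 → ((0.8627+0.055)/1.055)^2.4 ≈ 0.71569
  B=70: 70/255≈0.2745 > 0.04045 → ((0.2745+0.055)/1.055)^2.4 ≈ 0.06125
  L2 = 0.2126×0.01229 + 0.7152×0.71569 + 0.0722×0.06125 ≈ 0.51890
Lighter = 0.51890, Darker = 0.28590
Ratio = (L_lighter + 0.05) / (L_darker + 0.05)
Ratio = (0.51890 + 0.05) / (0.28590 + 0.05) = 0.56890 / 0.33590 ≈ 1.6937
Ratio ≈ 1.69:1


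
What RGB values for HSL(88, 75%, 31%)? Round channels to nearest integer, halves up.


H=88°, S=0.75, L=0.31
C = (1-|2L-1|)×S = (1-|-0.38|)×0.75 = 0.465
H' = H/60 = 88/60 ≈ 1.4667; X = C×(1-|H' mod 2 - 1|) = 0.248
m = L - C/2 = 0.31 - 0.2325 = 0.0775
Sector ⌊H'⌋ = 1 → (R',G',B') = (0.248, 0.465, 0.0)
RGB = ((R'+m)×255, (G'+m)×255, (B'+m)×255) = (83.0025, 138.3375, 19.7625)
Round half up → RGB(83, 138, 20)


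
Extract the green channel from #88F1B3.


Color: #88F1B3
R = 88 = 136
G = F1 = 241
B = B3 = 179
Green = 241


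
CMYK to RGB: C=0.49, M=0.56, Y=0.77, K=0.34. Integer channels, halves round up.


R = 255 × (1-C) × (1-K) = 255 × 0.51 × 0.66 = 85.833 → 86
G = 255 × (1-M) × (1-K) = 255 × 0.44 × 0.66 = 74.052 → 74
B = 255 × (1-Y) × (1-K) = 255 × 0.23 × 0.66 = 38.709 → 39
= RGB(86, 74, 39)


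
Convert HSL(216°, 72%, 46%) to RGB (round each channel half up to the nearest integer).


H=216°, S=0.72, L=0.46
C = (1-|2L-1|)×S = (1-|-0.08|)×0.72 = 0.6624
H' = H/60 = 216/60 ≈ 3.6000; X = C×(1-|H' mod 2 - 1|) = 0.26496
m = L - C/2 = 0.46 - 0.3312 = 0.1288
Sector ⌊H'⌋ = 3 → (R',G',B') = (0.0, 0.26496, 0.6624)
RGB = ((R'+m)×255, (G'+m)×255, (B'+m)×255) = (32.844, 100.4088, 201.756)
Round half up → RGB(33, 100, 202)


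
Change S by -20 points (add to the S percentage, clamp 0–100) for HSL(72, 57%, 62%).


Original S = 57%
Adjustment = -20 percentage points
New S = 57 + (-20) = 37
Clamp to [0, 100] → 37
= HSL(72°, 37%, 62%)


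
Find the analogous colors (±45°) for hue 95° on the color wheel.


Base hue: 95°
Left analog: (95 - 45) mod 360 = 50°
Right analog: (95 + 45) mod 360 = 140°
Analogous hues = 50° and 140°


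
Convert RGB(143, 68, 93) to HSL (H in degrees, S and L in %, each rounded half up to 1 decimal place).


Normalize: R'=143/255≈0.5608, G'=68/255≈0.2667, B'=93/255≈0.3647
Max=143/255, Min=68/255, Δ=Max-Min=75/255
L = (Max+Min)/2 = (143+68)/510 = 211/510 = 0.41372… → L = 41.4%
L ≤ 0.5 → S = Δ/(Max+Min) = 75/(143+68) = 75/211 = 0.35545… → S = 35.5%
(the 1/255 factors cancel in S and H, so raw channel differences can be used)
Max is R' → H = 60 × (((G-B)/Δ) mod 6) = 60 × (((68-93)/75) mod 6)
  (-25)/75 = -0.3333…; negative, so add 6 → 5.6666…
  H = 60 × 5.6666… = 340° → H = 340.0°
= HSL(340.0°, 35.5%, 41.4%)


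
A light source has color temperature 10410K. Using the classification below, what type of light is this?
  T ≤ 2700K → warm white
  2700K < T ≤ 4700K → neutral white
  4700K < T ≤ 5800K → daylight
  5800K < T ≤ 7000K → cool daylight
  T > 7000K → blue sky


Temperature: 10410K
10410K > 7000K → blue sky
Classification: blue sky


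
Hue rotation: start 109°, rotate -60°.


New hue = (H + rotation) mod 360
New hue = (109 -60) mod 360
= 49 mod 360
= 49°


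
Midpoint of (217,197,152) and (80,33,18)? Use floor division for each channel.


Midpoint: each channel = ⌊(C₁+C₂)/2⌋
R: ⌊(217+80)/2⌋ = 148
G: ⌊(197+33)/2⌋ = 115
B: ⌊(152+18)/2⌋ = 85
= RGB(148, 115, 85)


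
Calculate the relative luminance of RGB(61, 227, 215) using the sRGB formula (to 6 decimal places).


Linearize each channel (sRGB transfer function): c = v/255; c_lin = c/12.92 if c ≤ 0.04045, else ((c+0.055)/1.055)^2.4
  R: 61/255 ≈ 0.239216 > 0.04045 → ((0.239216+0.055)/1.055)^2.4 ≈ 0.046665
  G: 227/255 ≈ 0.890196 > 0.04045 → ((0.890196+0.055)/1.055)^2.4 ≈ 0.768151
  B: 215/255 ≈ 0.843137 > 0.04045 → ((0.843137+0.055)/1.055)^2.4 ≈ 0.679542
R_lin = 0.046665, G_lin = 0.768151, B_lin = 0.679542
L = 0.2126×R + 0.7152×G + 0.0722×B
L = 0.2126×0.046665 + 0.7152×0.768151 + 0.0722×0.679542
L ≈ 0.608366


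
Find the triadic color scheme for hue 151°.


Triadic: equally spaced at 120° intervals
H1 = 151°
H2 = (151 + 120) mod 360 = 271°
H3 = (151 + 240) mod 360 = 31°
Triadic = 151°, 271°, 31°


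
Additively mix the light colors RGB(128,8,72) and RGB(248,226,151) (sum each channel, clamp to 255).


Additive: each channel = min(255, C₁+C₂)
R: 128+248 = 376 → 255
G: 8+226 = 234 → 234
B: 72+151 = 223 → 223
= RGB(255, 234, 223)


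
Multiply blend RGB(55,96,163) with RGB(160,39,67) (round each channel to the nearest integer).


Multiply: C = A×B/255, rounded to nearest integer
R: 55×160/255 = 8800/255 ≈ 34.510 → 35
G: 96×39/255 = 3744/255 ≈ 14.682 → 15
B: 163×67/255 = 10921/255 ≈ 42.827 → 43
= RGB(35, 15, 43)


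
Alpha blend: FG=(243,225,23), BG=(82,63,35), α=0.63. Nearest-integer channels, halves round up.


C = α×F + (1-α)×B, with 1-α = 0.37
R: 0.63×243 + 0.37×82 = 153.09 + 30.34 = 183.43 → 183
G: 0.63×225 + 0.37×63 = 141.75 + 23.31 = 165.06 → 165
B: 0.63×23 + 0.37×35 = 14.49 + 12.95 = 27.44 → 27
= RGB(183, 165, 27)


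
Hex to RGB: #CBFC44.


CB → 203 (R)
FC → 252 (G)
44 → 68 (B)
= RGB(203, 252, 68)


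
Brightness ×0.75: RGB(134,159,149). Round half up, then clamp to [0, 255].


Multiply each channel by 0.75, round half up, clamp to [0, 255]
R: 134×0.75 = 100.5 → round → 101
G: 159×0.75 = 119.25 → round → 119
B: 149×0.75 = 111.75 → round → 112
= RGB(101, 119, 112)


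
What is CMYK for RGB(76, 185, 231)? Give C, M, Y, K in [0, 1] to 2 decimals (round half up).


R'=76/255≈0.2980, G'=185/255≈0.7255, B'=231/255≈0.9059
K = 1 - max(R',G',B') = 1 - 231/255 = 24/255 = 0.09411… → 0.09
(1-R'-K)/(1-K) simplifies to (max-R)/max with max = 231:
C = (231-76)/231 = 155/231 = 0.67099… → 0.67
M = (231-185)/231 = 46/231 = 0.19913… → 0.20
Y = (231-231)/231 = 0/231 = 0 → 0.00
= CMYK(0.67, 0.20, 0.00, 0.09)


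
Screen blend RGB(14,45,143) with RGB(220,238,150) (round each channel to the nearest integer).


Screen: C = 255 - (255-A)×(255-B)/255, rounded to nearest integer
R: 255 - (255-14)×(255-220)/255 = 255 - 8435/255 ≈ 255 - 33.078 = 221.922 → 222
G: 255 - (255-45)×(255-238)/255 = 255 - 3570/255 ≈ 255 - 14.000 = 241.000 → 241
B: 255 - (255-143)×(255-150)/255 = 255 - 11760/255 ≈ 255 - 46.118 = 208.882 → 209
= RGB(222, 241, 209)


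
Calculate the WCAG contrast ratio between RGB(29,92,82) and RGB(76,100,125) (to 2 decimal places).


Linearize each sRGB channel c=v/255: c/12.92 if c ≤ 0.04045 else ((c+0.055)/1.055)^2.4
L = 0.2126×R_lin + 0.7152×G_lin + 0.0722×B_lin
Color 1 (29,92,82):
  R=29: 29/255≈0.1137 > 0.04045 → ((0.1137+0.055)/1.055)^2.4 ≈ 0.01229
  G=92: 92/255≈0.3608 > 0.04045 → ((0.3608+0.055)/1.055)^2.4 ≈ 0.10702
  B=82: 82/255≈0.3216 > 0.04045 → ((0.3216+0.055)/1.055)^2.4 ≈ 0.08438
  L1 = 0.2126×0.01229 + 0.7152×0.10702 + 0.0722×0.08438 ≈ 0.08525
Color 2 (76,100,125):
  R=76: 76/255≈0.2980 > 0.04045 → ((0.2980+0.055)/1.055)^2.4 ≈ 0.07227
  G=100: 100/255≈0.3922 > 0.04045 → ((0.3922+0.055)/1.055)^2.4 ≈ 0.12744
  B=125: 125/255≈0.4902 > 0.04045 → ((0.4902+0.055)/1.055)^2.4 ≈ 0.20508
  L2 = 0.2126×0.07227 + 0.7152×0.12744 + 0.0722×0.20508 ≈ 0.12132
Lighter = 0.12132, Darker = 0.08525
Ratio = (L_lighter + 0.05) / (L_darker + 0.05)
Ratio = (0.12132 + 0.05) / (0.08525 + 0.05) = 0.17132 / 0.13525 ≈ 1.2667
Ratio ≈ 1.27:1


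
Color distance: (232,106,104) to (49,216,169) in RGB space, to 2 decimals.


d = √[(R₁-R₂)² + (G₁-G₂)² + (B₁-B₂)²]
d = √[(232-49)² + (106-216)² + (104-169)²]
d = √[33489 + 12100 + 4225]
d = √49814
d ≈ 223.19


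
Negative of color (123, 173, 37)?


Invert: (255-R, 255-G, 255-B)
R: 255-123 = 132
G: 255-173 = 82
B: 255-37 = 218
= RGB(132, 82, 218)


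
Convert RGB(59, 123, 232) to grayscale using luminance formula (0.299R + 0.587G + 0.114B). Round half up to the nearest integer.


Gray = 0.299×R + 0.587×G + 0.114×B
Gray = 0.299×59 + 0.587×123 + 0.114×232
Gray = 17.641 + 72.201 + 26.448
Gray = 116.290 → round half up → 116
Gray = 116


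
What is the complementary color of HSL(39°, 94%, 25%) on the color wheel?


Complement = opposite side of color wheel = hue + 180°
H' = (39 + 180) mod 360 = 219°
S and L unchanged.
= HSL(219°, 94%, 25%)


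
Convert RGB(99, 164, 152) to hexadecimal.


R = 99 → 63 (hex)
G = 164 → A4 (hex)
B = 152 → 98 (hex)
Hex = #63A498


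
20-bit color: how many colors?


Colors = 2^bits = 2^20
= 1,048,576 colors


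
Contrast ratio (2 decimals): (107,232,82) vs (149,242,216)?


Linearize each sRGB channel c=v/255: c/12.92 if c ≤ 0.04045 else ((c+0.055)/1.055)^2.4
L = 0.2126×R_lin + 0.7152×G_lin + 0.0722×B_lin
Color 1 (107,232,82):
  R=107: 107/255≈0.4196 > 0.04045 → ((0.4196+0.055)/1.055)^2.4 ≈ 0.14703
  G=232: 232/255≈0.9098 > 0.04045 → ((0.9098+0.055)/1.055)^2.4 ≈ 0.80695
  B=82: 82/255≈0.3216 > 0.04045 → ((0.3216+0.055)/1.055)^2.4 ≈ 0.08438
  L1 = 0.2126×0.14703 + 0.7152×0.80695 + 0.0722×0.08438 ≈ 0.61448
Color 2 (149,242,216):
  R=149: 149/255≈0.5843 > 0.04045 → ((0.5843+0.055)/1.055)^2.4 ≈ 0.30054
  G=242: 242/255≈0.9490 > 0.04045 → ((0.9490+0.055)/1.055)^2.4 ≈ 0.88792
  B=216: 216/255≈0.8471 > 0.04045 → ((0.8471+0.055)/1.055)^2.4 ≈ 0.68669
  L2 = 0.2126×0.30054 + 0.7152×0.88792 + 0.0722×0.68669 ≈ 0.74852
Lighter = 0.74852, Darker = 0.61448
Ratio = (L_lighter + 0.05) / (L_darker + 0.05)
Ratio = (0.74852 + 0.05) / (0.61448 + 0.05) = 0.79852 / 0.66448 ≈ 1.2017
Ratio ≈ 1.20:1


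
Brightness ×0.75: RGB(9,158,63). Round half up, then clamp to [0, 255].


Multiply each channel by 0.75, round half up, clamp to [0, 255]
R: 9×0.75 = 6.75 → round → 7
G: 158×0.75 = 118.5 → round → 119
B: 63×0.75 = 47.25 → round → 47
= RGB(7, 119, 47)


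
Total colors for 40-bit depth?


Colors = 2^bits = 2^40
= 1,099,511,627,776 colors


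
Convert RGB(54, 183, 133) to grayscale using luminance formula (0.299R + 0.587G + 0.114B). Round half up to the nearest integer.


Gray = 0.299×R + 0.587×G + 0.114×B
Gray = 0.299×54 + 0.587×183 + 0.114×133
Gray = 16.146 + 107.421 + 15.162
Gray = 138.729 → round half up → 139
Gray = 139


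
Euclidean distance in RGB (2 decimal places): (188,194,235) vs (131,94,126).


d = √[(R₁-R₂)² + (G₁-G₂)² + (B₁-B₂)²]
d = √[(188-131)² + (194-94)² + (235-126)²]
d = √[3249 + 10000 + 11881]
d = √25130
d ≈ 158.52


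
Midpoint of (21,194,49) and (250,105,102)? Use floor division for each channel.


Midpoint: each channel = ⌊(C₁+C₂)/2⌋
R: ⌊(21+250)/2⌋ = 135
G: ⌊(194+105)/2⌋ = 149
B: ⌊(49+102)/2⌋ = 75
= RGB(135, 149, 75)


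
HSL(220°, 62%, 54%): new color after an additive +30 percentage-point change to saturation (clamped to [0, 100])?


Original S = 62%
Adjustment = +30 percentage points
New S = 62 + (30) = 92
Clamp to [0, 100] → 92
= HSL(220°, 92%, 54%)


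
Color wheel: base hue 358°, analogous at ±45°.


Base hue: 358°
Left analog: (358 - 45) mod 360 = 313°
Right analog: (358 + 45) mod 360 = 43°
Analogous hues = 313° and 43°


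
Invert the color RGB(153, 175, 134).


Invert: (255-R, 255-G, 255-B)
R: 255-153 = 102
G: 255-175 = 80
B: 255-134 = 121
= RGB(102, 80, 121)


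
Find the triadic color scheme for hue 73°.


Triadic: equally spaced at 120° intervals
H1 = 73°
H2 = (73 + 120) mod 360 = 193°
H3 = (73 + 240) mod 360 = 313°
Triadic = 73°, 193°, 313°


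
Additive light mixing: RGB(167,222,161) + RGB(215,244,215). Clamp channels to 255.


Additive: each channel = min(255, C₁+C₂)
R: 167+215 = 382 → 255
G: 222+244 = 466 → 255
B: 161+215 = 376 → 255
= RGB(255, 255, 255)


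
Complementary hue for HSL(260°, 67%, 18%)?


Complement = opposite side of color wheel = hue + 180°
H' = (260 + 180) mod 360 = 80°
S and L unchanged.
= HSL(80°, 67%, 18%)


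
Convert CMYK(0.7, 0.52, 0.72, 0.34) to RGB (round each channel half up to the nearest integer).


R = 255 × (1-C) × (1-K) = 255 × 0.30 × 0.66 = 50.49 → 50
G = 255 × (1-M) × (1-K) = 255 × 0.48 × 0.66 = 80.784 → 81
B = 255 × (1-Y) × (1-K) = 255 × 0.28 × 0.66 = 47.124 → 47
= RGB(50, 81, 47)


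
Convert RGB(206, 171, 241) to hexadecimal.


R = 206 → CE (hex)
G = 171 → AB (hex)
B = 241 → F1 (hex)
Hex = #CEABF1


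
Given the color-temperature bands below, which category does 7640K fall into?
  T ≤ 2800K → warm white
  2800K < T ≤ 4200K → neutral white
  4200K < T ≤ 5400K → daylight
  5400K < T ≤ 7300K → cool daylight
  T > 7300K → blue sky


Temperature: 7640K
7640K > 7300K → blue sky
Classification: blue sky


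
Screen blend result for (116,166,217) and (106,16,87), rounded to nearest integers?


Screen: C = 255 - (255-A)×(255-B)/255, rounded to nearest integer
R: 255 - (255-116)×(255-106)/255 = 255 - 20711/255 ≈ 255 - 81.220 = 173.780 → 174
G: 255 - (255-166)×(255-16)/255 = 255 - 21271/255 ≈ 255 - 83.416 = 171.584 → 172
B: 255 - (255-217)×(255-87)/255 = 255 - 6384/255 ≈ 255 - 25.035 = 229.965 → 230
= RGB(174, 172, 230)


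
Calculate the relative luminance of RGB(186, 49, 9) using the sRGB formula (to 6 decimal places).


Linearize each channel (sRGB transfer function): c = v/255; c_lin = c/12.92 if c ≤ 0.04045, else ((c+0.055)/1.055)^2.4
  R: 186/255 ≈ 0.729412 > 0.04045 → ((0.729412+0.055)/1.055)^2.4 ≈ 0.491021
  G: 49/255 ≈ 0.192157 > 0.04045 → ((0.192157+0.055)/1.055)^2.4 ≈ 0.030713
  B: 9/255 ≈ 0.035294 ≤ 0.04045 → 0.035294/12.92 ≈ 0.002732
R_lin = 0.491021, G_lin = 0.030713, B_lin = 0.002732
L = 0.2126×R + 0.7152×G + 0.0722×B
L = 0.2126×0.491021 + 0.7152×0.030713 + 0.0722×0.002732
L ≈ 0.126555


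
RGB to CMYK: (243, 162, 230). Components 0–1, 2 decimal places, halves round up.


R'=243/255≈0.9529, G'=162/255≈0.6353, B'=230/255≈0.9020
K = 1 - max(R',G',B') = 1 - 243/255 = 12/255 = 0.04705… → 0.05
(1-R'-K)/(1-K) simplifies to (max-R)/max with max = 243:
C = (243-243)/243 = 0/243 = 0 → 0.00
M = (243-162)/243 = 81/243 = 0.33333… → 0.33
Y = (243-230)/243 = 13/243 = 0.05349… → 0.05
= CMYK(0.00, 0.33, 0.05, 0.05)


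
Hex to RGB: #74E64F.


74 → 116 (R)
E6 → 230 (G)
4F → 79 (B)
= RGB(116, 230, 79)


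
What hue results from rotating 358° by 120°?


New hue = (H + rotation) mod 360
New hue = (358 + 120) mod 360
= 478 mod 360
= 118°


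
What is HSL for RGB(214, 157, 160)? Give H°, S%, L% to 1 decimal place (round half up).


Normalize: R'=214/255≈0.8392, G'=157/255≈0.6157, B'=160/255≈0.6275
Max=214/255, Min=157/255, Δ=Max-Min=57/255
L = (Max+Min)/2 = (214+157)/510 = 371/510 = 0.72745… → L = 72.7%
L > 0.5 → S = Δ/(2-Max-Min) = 57/(510-214-157) = 57/139 = 0.41007… → S = 41.0%
(the 1/255 factors cancel in S and H, so raw channel differences can be used)
Max is R' → H = 60 × (((G-B)/Δ) mod 6) = 60 × (((157-160)/57) mod 6)
  (-3)/57 = -0.0526…; negative, so add 6 → 5.9473…
  H = 60 × 5.9473… = 356.842…° → H = 356.8°
= HSL(356.8°, 41.0%, 72.7%)


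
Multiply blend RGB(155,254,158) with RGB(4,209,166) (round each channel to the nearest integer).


Multiply: C = A×B/255, rounded to nearest integer
R: 155×4/255 = 620/255 ≈ 2.431 → 2
G: 254×209/255 = 53086/255 ≈ 208.180 → 208
B: 158×166/255 = 26228/255 ≈ 102.855 → 103
= RGB(2, 208, 103)


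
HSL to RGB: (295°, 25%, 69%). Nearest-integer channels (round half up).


H=295°, S=0.25, L=0.69
C = (1-|2L-1|)×S = (1-|0.38|)×0.25 = 0.155
H' = H/60 = 295/60 ≈ 4.9167; X = C×(1-|H' mod 2 - 1|) ≈ 0.1421
m = L - C/2 = 0.69 - 0.0775 = 0.6125
Sector ⌊H'⌋ = 4 → (R',G',B') = (≈0.1421, 0.0, 0.155)
RGB = ((R'+m)×255, (G'+m)×255, (B'+m)×255) = (192.41875, 156.1875, 195.7125)
Round half up → RGB(192, 156, 196)


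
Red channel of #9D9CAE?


Color: #9D9CAE
R = 9D = 157
G = 9C = 156
B = AE = 174
Red = 157


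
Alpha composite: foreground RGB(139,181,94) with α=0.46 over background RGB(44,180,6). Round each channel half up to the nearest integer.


C = α×F + (1-α)×B, with 1-α = 0.54
R: 0.46×139 + 0.54×44 = 63.94 + 23.76 = 87.70 → 88
G: 0.46×181 + 0.54×180 = 83.26 + 97.20 = 180.46 → 180
B: 0.46×94 + 0.54×6 = 43.24 + 3.24 = 46.48 → 46
= RGB(88, 180, 46)


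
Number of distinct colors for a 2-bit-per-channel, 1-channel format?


Total bits = 2 bits/channel × 1 channels = 2 bits
Distinct colors = 2^2
= 4 colors


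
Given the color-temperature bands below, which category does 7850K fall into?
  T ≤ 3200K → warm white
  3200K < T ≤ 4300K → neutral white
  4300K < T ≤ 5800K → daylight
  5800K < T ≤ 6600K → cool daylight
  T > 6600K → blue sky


Temperature: 7850K
7850K > 6600K → blue sky
Classification: blue sky


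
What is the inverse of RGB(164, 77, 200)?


Invert: (255-R, 255-G, 255-B)
R: 255-164 = 91
G: 255-77 = 178
B: 255-200 = 55
= RGB(91, 178, 55)


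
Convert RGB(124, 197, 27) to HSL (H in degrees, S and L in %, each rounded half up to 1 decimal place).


Normalize: R'=124/255≈0.4863, G'=197/255≈0.7725, B'=27/255≈0.1059
Max=197/255, Min=27/255, Δ=Max-Min=170/255
L = (Max+Min)/2 = (197+27)/510 = 224/510 = 0.43921… → L = 43.9%
L ≤ 0.5 → S = Δ/(Max+Min) = 170/(197+27) = 170/224 = 0.75892… → S = 75.9%
(the 1/255 factors cancel in S and H, so raw channel differences can be used)
Max is G' → H = 60 × ((B-R)/Δ + 2) = 60 × ((27-124)/170 + 2)
  -97/170 + 2 = -0.5705… + 2 = 1.4294…
  H = 60 × 1.4294… = 85.764…° → H = 85.8°
= HSL(85.8°, 75.9%, 43.9%)


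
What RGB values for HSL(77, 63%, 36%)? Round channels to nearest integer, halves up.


H=77°, S=0.63, L=0.36
C = (1-|2L-1|)×S = (1-|-0.28|)×0.63 = 0.4536
H' = H/60 = 77/60 ≈ 1.2833; X = C×(1-|H' mod 2 - 1|) = 0.32508
m = L - C/2 = 0.36 - 0.2268 = 0.1332
Sector ⌊H'⌋ = 1 → (R',G',B') = (0.32508, 0.4536, 0.0)
RGB = ((R'+m)×255, (G'+m)×255, (B'+m)×255) = (116.8614, 149.634, 33.966)
Round half up → RGB(117, 150, 34)


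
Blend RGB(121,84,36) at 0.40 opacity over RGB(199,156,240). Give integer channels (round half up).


C = α×F + (1-α)×B, with 1-α = 0.60
R: 0.40×121 + 0.60×199 = 48.40 + 119.40 = 167.80 → 168
G: 0.40×84 + 0.60×156 = 33.60 + 93.60 = 127.20 → 127
B: 0.40×36 + 0.60×240 = 14.40 + 144.00 = 158.40 → 158
= RGB(168, 127, 158)


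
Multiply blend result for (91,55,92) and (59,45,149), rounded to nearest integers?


Multiply: C = A×B/255, rounded to nearest integer
R: 91×59/255 = 5369/255 ≈ 21.055 → 21
G: 55×45/255 = 2475/255 ≈ 9.706 → 10
B: 92×149/255 = 13708/255 ≈ 53.757 → 54
= RGB(21, 10, 54)


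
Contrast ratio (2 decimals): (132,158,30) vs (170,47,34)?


Linearize each sRGB channel c=v/255: c/12.92 if c ≤ 0.04045 else ((c+0.055)/1.055)^2.4
L = 0.2126×R_lin + 0.7152×G_lin + 0.0722×B_lin
Color 1 (132,158,30):
  R=132: 132/255≈0.5176 > 0.04045 → ((0.5176+0.055)/1.055)^2.4 ≈ 0.23074
  G=158: 158/255≈0.6196 > 0.04045 → ((0.6196+0.055)/1.055)^2.4 ≈ 0.34191
  B=30: 30/255≈0.1176 > 0.04045 → ((0.1176+0.055)/1.055)^2.4 ≈ 0.01298
  L1 = 0.2126×0.23074 + 0.7152×0.34191 + 0.0722×0.01298 ≈ 0.29453
Color 2 (170,47,34):
  R=170: 170/255≈0.6667 > 0.04045 → ((0.6667+0.055)/1.055)^2.4 ≈ 0.40198
  G=47: 47/255≈0.1843 > 0.04045 → ((0.1843+0.055)/1.055)^2.4 ≈ 0.02843
  B=34: 34/255≈0.1333 > 0.04045 → ((0.1333+0.055)/1.055)^2.4 ≈ 0.01600
  L2 = 0.2126×0.40198 + 0.7152×0.02843 + 0.0722×0.01600 ≈ 0.10695
Lighter = 0.29453, Darker = 0.10695
Ratio = (L_lighter + 0.05) / (L_darker + 0.05)
Ratio = (0.29453 + 0.05) / (0.10695 + 0.05) = 0.34453 / 0.15695 ≈ 2.1952
Ratio ≈ 2.20:1


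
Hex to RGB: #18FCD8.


18 → 24 (R)
FC → 252 (G)
D8 → 216 (B)
= RGB(24, 252, 216)


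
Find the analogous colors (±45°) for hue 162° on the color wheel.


Base hue: 162°
Left analog: (162 - 45) mod 360 = 117°
Right analog: (162 + 45) mod 360 = 207°
Analogous hues = 117° and 207°


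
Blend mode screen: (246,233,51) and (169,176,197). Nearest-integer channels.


Screen: C = 255 - (255-A)×(255-B)/255, rounded to nearest integer
R: 255 - (255-246)×(255-169)/255 = 255 - 774/255 ≈ 255 - 3.035 = 251.965 → 252
G: 255 - (255-233)×(255-176)/255 = 255 - 1738/255 ≈ 255 - 6.816 = 248.184 → 248
B: 255 - (255-51)×(255-197)/255 = 255 - 11832/255 ≈ 255 - 46.400 = 208.600 → 209
= RGB(252, 248, 209)


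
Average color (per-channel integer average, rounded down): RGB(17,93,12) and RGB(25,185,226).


Midpoint: each channel = ⌊(C₁+C₂)/2⌋
R: ⌊(17+25)/2⌋ = 21
G: ⌊(93+185)/2⌋ = 139
B: ⌊(12+226)/2⌋ = 119
= RGB(21, 139, 119)


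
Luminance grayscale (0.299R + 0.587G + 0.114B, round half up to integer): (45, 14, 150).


Gray = 0.299×R + 0.587×G + 0.114×B
Gray = 0.299×45 + 0.587×14 + 0.114×150
Gray = 13.455 + 8.218 + 17.100
Gray = 38.773 → round half up → 39
Gray = 39


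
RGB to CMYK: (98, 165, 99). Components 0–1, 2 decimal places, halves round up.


R'=98/255≈0.3843, G'=165/255≈0.6471, B'=99/255≈0.3882
K = 1 - max(R',G',B') = 1 - 165/255 = 90/255 = 0.35294… → 0.35
(1-R'-K)/(1-K) simplifies to (max-R)/max with max = 165:
C = (165-98)/165 = 67/165 = 0.40606… → 0.41
M = (165-165)/165 = 0/165 = 0 → 0.00
Y = (165-99)/165 = 66/165 = 0.4 → 0.40
= CMYK(0.41, 0.00, 0.40, 0.35)


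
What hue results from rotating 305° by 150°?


New hue = (H + rotation) mod 360
New hue = (305 + 150) mod 360
= 455 mod 360
= 95°


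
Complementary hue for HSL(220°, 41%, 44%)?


Complement = opposite side of color wheel = hue + 180°
H' = (220 + 180) mod 360 = 40°
S and L unchanged.
= HSL(40°, 41%, 44%)


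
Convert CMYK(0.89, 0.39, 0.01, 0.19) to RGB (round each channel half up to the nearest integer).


R = 255 × (1-C) × (1-K) = 255 × 0.11 × 0.81 = 22.7205 → 23
G = 255 × (1-M) × (1-K) = 255 × 0.61 × 0.81 = 125.9955 → 126
B = 255 × (1-Y) × (1-K) = 255 × 0.99 × 0.81 = 204.4845 → 204
= RGB(23, 126, 204)


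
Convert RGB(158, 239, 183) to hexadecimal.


R = 158 → 9E (hex)
G = 239 → EF (hex)
B = 183 → B7 (hex)
Hex = #9EEFB7


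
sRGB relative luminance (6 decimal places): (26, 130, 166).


Linearize each channel (sRGB transfer function): c = v/255; c_lin = c/12.92 if c ≤ 0.04045, else ((c+0.055)/1.055)^2.4
  R: 26/255 ≈ 0.101961 > 0.04045 → ((0.101961+0.055)/1.055)^2.4 ≈ 0.010330
  G: 130/255 ≈ 0.509804 > 0.04045 → ((0.509804+0.055)/1.055)^2.4 ≈ 0.223228
  B: 166/255 ≈ 0.650980 > 0.04045 → ((0.650980+0.055)/1.055)^2.4 ≈ 0.381326
R_lin = 0.010330, G_lin = 0.223228, B_lin = 0.381326
L = 0.2126×R + 0.7152×G + 0.0722×B
L = 0.2126×0.010330 + 0.7152×0.223228 + 0.0722×0.381326
L ≈ 0.189380


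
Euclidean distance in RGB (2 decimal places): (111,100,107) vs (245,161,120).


d = √[(R₁-R₂)² + (G₁-G₂)² + (B₁-B₂)²]
d = √[(111-245)² + (100-161)² + (107-120)²]
d = √[17956 + 3721 + 169]
d = √21846
d ≈ 147.80


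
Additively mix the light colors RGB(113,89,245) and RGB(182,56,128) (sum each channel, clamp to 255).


Additive: each channel = min(255, C₁+C₂)
R: 113+182 = 295 → 255
G: 89+56 = 145 → 145
B: 245+128 = 373 → 255
= RGB(255, 145, 255)


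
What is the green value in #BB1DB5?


Color: #BB1DB5
R = BB = 187
G = 1D = 29
B = B5 = 181
Green = 29


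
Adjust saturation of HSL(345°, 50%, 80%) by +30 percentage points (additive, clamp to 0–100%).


Original S = 50%
Adjustment = +30 percentage points
New S = 50 + (30) = 80
Clamp to [0, 100] → 80
= HSL(345°, 80%, 80%)


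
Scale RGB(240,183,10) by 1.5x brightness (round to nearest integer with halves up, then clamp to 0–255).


Multiply each channel by 1.5, round half up, clamp to [0, 255]
R: 240×1.5 = 360 → clamp → 255
G: 183×1.5 = 274.5 → round → 275 → clamp → 255
B: 10×1.5 = 15
= RGB(255, 255, 15)


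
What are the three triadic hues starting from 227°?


Triadic: equally spaced at 120° intervals
H1 = 227°
H2 = (227 + 120) mod 360 = 347°
H3 = (227 + 240) mod 360 = 107°
Triadic = 227°, 347°, 107°


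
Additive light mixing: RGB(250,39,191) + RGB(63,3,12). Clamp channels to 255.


Additive: each channel = min(255, C₁+C₂)
R: 250+63 = 313 → 255
G: 39+3 = 42 → 42
B: 191+12 = 203 → 203
= RGB(255, 42, 203)


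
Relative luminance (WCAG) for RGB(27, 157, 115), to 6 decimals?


Linearize each channel (sRGB transfer function): c = v/255; c_lin = c/12.92 if c ≤ 0.04045, else ((c+0.055)/1.055)^2.4
  R: 27/255 ≈ 0.105882 > 0.04045 → ((0.105882+0.055)/1.055)^2.4 ≈ 0.010960
  G: 157/255 ≈ 0.615686 > 0.04045 → ((0.615686+0.055)/1.055)^2.4 ≈ 0.337164
  B: 115/255 ≈ 0.450980 > 0.04045 → ((0.450980+0.055)/1.055)^2.4 ≈ 0.171441
R_lin = 0.010960, G_lin = 0.337164, B_lin = 0.171441
L = 0.2126×R + 0.7152×G + 0.0722×B
L = 0.2126×0.010960 + 0.7152×0.337164 + 0.0722×0.171441
L ≈ 0.255848


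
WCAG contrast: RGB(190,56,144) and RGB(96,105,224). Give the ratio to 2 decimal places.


Linearize each sRGB channel c=v/255: c/12.92 if c ≤ 0.04045 else ((c+0.055)/1.055)^2.4
L = 0.2126×R_lin + 0.7152×G_lin + 0.0722×B_lin
Color 1 (190,56,144):
  R=190: 190/255≈0.7451 > 0.04045 → ((0.7451+0.055)/1.055)^2.4 ≈ 0.51492
  G=56: 56/255≈0.2196 > 0.04045 → ((0.2196+0.055)/1.055)^2.4 ≈ 0.03955
  B=144: 144/255≈0.5647 > 0.04045 → ((0.5647+0.055)/1.055)^2.4 ≈ 0.27889
  L1 = 0.2126×0.51492 + 0.7152×0.03955 + 0.0722×0.27889 ≈ 0.15789
Color 2 (96,105,224):
  R=96: 96/255≈0.3765 > 0.04045 → ((0.3765+0.055)/1.055)^2.4 ≈ 0.11697
  G=105: 105/255≈0.4118 > 0.04045 → ((0.4118+0.055)/1.055)^2.4 ≈ 0.14126
  B=224: 224/255≈0.8784 > 0.04045 → ((0.8784+0.055)/1.055)^2.4 ≈ 0.74540
  L2 = 0.2126×0.11697 + 0.7152×0.14126 + 0.0722×0.74540 ≈ 0.17972
Lighter = 0.17972, Darker = 0.15789
Ratio = (L_lighter + 0.05) / (L_darker + 0.05)
Ratio = (0.17972 + 0.05) / (0.15789 + 0.05) = 0.22972 / 0.20789 ≈ 1.1050
Ratio ≈ 1.10:1


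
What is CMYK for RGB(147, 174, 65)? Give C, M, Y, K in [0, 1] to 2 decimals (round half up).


R'=147/255≈0.5765, G'=174/255≈0.6824, B'=65/255≈0.2549
K = 1 - max(R',G',B') = 1 - 174/255 = 81/255 = 0.31764… → 0.32
(1-R'-K)/(1-K) simplifies to (max-R)/max with max = 174:
C = (174-147)/174 = 27/174 = 0.15517… → 0.16
M = (174-174)/174 = 0/174 = 0 → 0.00
Y = (174-65)/174 = 109/174 = 0.62643… → 0.63
= CMYK(0.16, 0.00, 0.63, 0.32)


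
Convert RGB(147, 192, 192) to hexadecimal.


R = 147 → 93 (hex)
G = 192 → C0 (hex)
B = 192 → C0 (hex)
Hex = #93C0C0


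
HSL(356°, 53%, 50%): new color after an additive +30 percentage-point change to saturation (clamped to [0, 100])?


Original S = 53%
Adjustment = +30 percentage points
New S = 53 + (30) = 83
Clamp to [0, 100] → 83
= HSL(356°, 83%, 50%)


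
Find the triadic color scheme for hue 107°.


Triadic: equally spaced at 120° intervals
H1 = 107°
H2 = (107 + 120) mod 360 = 227°
H3 = (107 + 240) mod 360 = 347°
Triadic = 107°, 227°, 347°


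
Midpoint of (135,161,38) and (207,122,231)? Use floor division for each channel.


Midpoint: each channel = ⌊(C₁+C₂)/2⌋
R: ⌊(135+207)/2⌋ = 171
G: ⌊(161+122)/2⌋ = 141
B: ⌊(38+231)/2⌋ = 134
= RGB(171, 141, 134)


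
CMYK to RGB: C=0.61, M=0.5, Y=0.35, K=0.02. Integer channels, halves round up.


R = 255 × (1-C) × (1-K) = 255 × 0.39 × 0.98 = 97.461 → 97
G = 255 × (1-M) × (1-K) = 255 × 0.50 × 0.98 = 124.95 → 125
B = 255 × (1-Y) × (1-K) = 255 × 0.65 × 0.98 = 162.435 → 162
= RGB(97, 125, 162)


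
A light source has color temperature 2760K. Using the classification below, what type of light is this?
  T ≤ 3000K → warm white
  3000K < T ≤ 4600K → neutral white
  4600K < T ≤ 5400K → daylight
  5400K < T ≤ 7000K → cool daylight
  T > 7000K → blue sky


Temperature: 2760K
2760K ≤ 3000K → warm white
Classification: warm white


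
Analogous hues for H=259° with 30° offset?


Base hue: 259°
Left analog: (259 - 30) mod 360 = 229°
Right analog: (259 + 30) mod 360 = 289°
Analogous hues = 229° and 289°


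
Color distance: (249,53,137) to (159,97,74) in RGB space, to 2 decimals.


d = √[(R₁-R₂)² + (G₁-G₂)² + (B₁-B₂)²]
d = √[(249-159)² + (53-97)² + (137-74)²]
d = √[8100 + 1936 + 3969]
d = √14005
d ≈ 118.34


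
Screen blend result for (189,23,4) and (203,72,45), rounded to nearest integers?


Screen: C = 255 - (255-A)×(255-B)/255, rounded to nearest integer
R: 255 - (255-189)×(255-203)/255 = 255 - 3432/255 ≈ 255 - 13.459 = 241.541 → 242
G: 255 - (255-23)×(255-72)/255 = 255 - 42456/255 ≈ 255 - 166.494 = 88.506 → 89
B: 255 - (255-4)×(255-45)/255 = 255 - 52710/255 ≈ 255 - 206.706 = 48.294 → 48
= RGB(242, 89, 48)


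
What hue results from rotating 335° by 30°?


New hue = (H + rotation) mod 360
New hue = (335 + 30) mod 360
= 365 mod 360
= 5°


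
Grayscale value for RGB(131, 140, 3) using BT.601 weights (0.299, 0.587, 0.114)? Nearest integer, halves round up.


Gray = 0.299×R + 0.587×G + 0.114×B
Gray = 0.299×131 + 0.587×140 + 0.114×3
Gray = 39.169 + 82.180 + 0.342
Gray = 121.691 → round half up → 122
Gray = 122


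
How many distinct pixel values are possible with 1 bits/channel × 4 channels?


Total bits = 1 bits/channel × 4 channels = 4 bits
Distinct pixel values = 2^4
= 16 pixel values


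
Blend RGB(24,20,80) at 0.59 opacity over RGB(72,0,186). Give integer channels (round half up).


C = α×F + (1-α)×B, with 1-α = 0.41
R: 0.59×24 + 0.41×72 = 14.16 + 29.52 = 43.68 → 44
G: 0.59×20 + 0.41×0 = 11.80 + 0.00 = 11.80 → 12
B: 0.59×80 + 0.41×186 = 47.20 + 76.26 = 123.46 → 123
= RGB(44, 12, 123)


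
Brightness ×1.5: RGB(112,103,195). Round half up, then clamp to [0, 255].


Multiply each channel by 1.5, round half up, clamp to [0, 255]
R: 112×1.5 = 168
G: 103×1.5 = 154.5 → round → 155
B: 195×1.5 = 292.5 → round → 293 → clamp → 255
= RGB(168, 155, 255)


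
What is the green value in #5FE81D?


Color: #5FE81D
R = 5F = 95
G = E8 = 232
B = 1D = 29
Green = 232


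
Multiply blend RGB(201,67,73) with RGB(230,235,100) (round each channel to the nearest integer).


Multiply: C = A×B/255, rounded to nearest integer
R: 201×230/255 = 46230/255 ≈ 181.294 → 181
G: 67×235/255 = 15745/255 ≈ 61.745 → 62
B: 73×100/255 = 7300/255 ≈ 28.627 → 29
= RGB(181, 62, 29)


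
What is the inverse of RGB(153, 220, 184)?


Invert: (255-R, 255-G, 255-B)
R: 255-153 = 102
G: 255-220 = 35
B: 255-184 = 71
= RGB(102, 35, 71)


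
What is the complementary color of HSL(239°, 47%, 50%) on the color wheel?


Complement = opposite side of color wheel = hue + 180°
H' = (239 + 180) mod 360 = 59°
S and L unchanged.
= HSL(59°, 47%, 50%)


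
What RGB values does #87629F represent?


87 → 135 (R)
62 → 98 (G)
9F → 159 (B)
= RGB(135, 98, 159)


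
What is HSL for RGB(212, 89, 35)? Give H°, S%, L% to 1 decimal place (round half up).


Normalize: R'=212/255≈0.8314, G'=89/255≈0.3490, B'=35/255≈0.1373
Max=212/255, Min=35/255, Δ=Max-Min=177/255
L = (Max+Min)/2 = (212+35)/510 = 247/510 = 0.48431… → L = 48.4%
L ≤ 0.5 → S = Δ/(Max+Min) = 177/(212+35) = 177/247 = 0.71659… → S = 71.7%
(the 1/255 factors cancel in S and H, so raw channel differences can be used)
Max is R' → H = 60 × (((G-B)/Δ) mod 6) = 60 × (((89-35)/177) mod 6)
  54/177 = 0.3050…
  H = 60 × 0.3050… = 18.305…° → H = 18.3°
= HSL(18.3°, 71.7%, 48.4%)


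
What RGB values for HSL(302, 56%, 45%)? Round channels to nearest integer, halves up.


H=302°, S=0.56, L=0.45
C = (1-|2L-1|)×S = (1-|-0.10|)×0.56 = 0.504
H' = H/60 = 302/60 ≈ 5.0333; X = C×(1-|H' mod 2 - 1|) = 0.4872
m = L - C/2 = 0.45 - 0.252 = 0.198
Sector ⌊H'⌋ = 5 → (R',G',B') = (0.504, 0.0, 0.4872)
RGB = ((R'+m)×255, (G'+m)×255, (B'+m)×255) = (179.01, 50.49, 174.726)
Round half up → RGB(179, 50, 175)


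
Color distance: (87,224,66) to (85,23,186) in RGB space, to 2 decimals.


d = √[(R₁-R₂)² + (G₁-G₂)² + (B₁-B₂)²]
d = √[(87-85)² + (224-23)² + (66-186)²]
d = √[4 + 40401 + 14400]
d = √54805
d ≈ 234.10


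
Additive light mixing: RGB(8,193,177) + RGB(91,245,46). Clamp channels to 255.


Additive: each channel = min(255, C₁+C₂)
R: 8+91 = 99 → 99
G: 193+245 = 438 → 255
B: 177+46 = 223 → 223
= RGB(99, 255, 223)


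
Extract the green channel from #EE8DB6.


Color: #EE8DB6
R = EE = 238
G = 8D = 141
B = B6 = 182
Green = 141


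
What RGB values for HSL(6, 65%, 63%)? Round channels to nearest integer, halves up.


H=6°, S=0.65, L=0.63
C = (1-|2L-1|)×S = (1-|0.26|)×0.65 = 0.481
H' = H/60 = 6/60 ≈ 0.1000; X = C×(1-|H' mod 2 - 1|) = 0.0481
m = L - C/2 = 0.63 - 0.2405 = 0.3895
Sector ⌊H'⌋ = 0 → (R',G',B') = (0.481, 0.0481, 0.0)
RGB = ((R'+m)×255, (G'+m)×255, (B'+m)×255) = (221.9775, 111.588, 99.3225)
Round half up → RGB(222, 112, 99)
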